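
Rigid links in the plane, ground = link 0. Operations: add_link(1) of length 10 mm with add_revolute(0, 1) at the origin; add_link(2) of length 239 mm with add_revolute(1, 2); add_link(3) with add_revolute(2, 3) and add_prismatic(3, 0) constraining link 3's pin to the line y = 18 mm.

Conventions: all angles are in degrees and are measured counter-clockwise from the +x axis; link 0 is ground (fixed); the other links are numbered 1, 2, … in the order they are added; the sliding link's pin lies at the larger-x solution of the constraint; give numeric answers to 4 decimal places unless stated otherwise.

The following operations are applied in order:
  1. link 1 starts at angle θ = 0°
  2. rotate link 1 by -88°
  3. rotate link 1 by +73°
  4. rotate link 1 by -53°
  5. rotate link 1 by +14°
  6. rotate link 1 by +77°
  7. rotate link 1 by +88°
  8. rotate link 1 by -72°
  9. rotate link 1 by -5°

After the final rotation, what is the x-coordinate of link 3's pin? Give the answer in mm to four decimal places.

geometry: r = 10 mm, L = 239 mm, e = 18 mm; θ starts at 0°
rotate link 1 by -88°: θ ← 0° -88° = -88°
rotate link 1 by +73°: θ ← -88° +73° = -15°
rotate link 1 by -53°: θ ← -15° -53° = -68°
rotate link 1 by +14°: θ ← -68° +14° = -54°
rotate link 1 by +77°: θ ← -54° +77° = 23°
rotate link 1 by +88°: θ ← 23° +88° = 111°
rotate link 1 by -72°: θ ← 111° -72° = 39°
rotate link 1 by -5°: θ ← 39° -5° = 34°
crank pin P = (r cos θ, r sin θ) = (8.290376, 5.591929)
h = r sin θ − e = 5.591929 − 18 = -12.408071
x = r cos θ + √(L² − h²) = 8.290376 + 238.677690 = 246.968066

246.9681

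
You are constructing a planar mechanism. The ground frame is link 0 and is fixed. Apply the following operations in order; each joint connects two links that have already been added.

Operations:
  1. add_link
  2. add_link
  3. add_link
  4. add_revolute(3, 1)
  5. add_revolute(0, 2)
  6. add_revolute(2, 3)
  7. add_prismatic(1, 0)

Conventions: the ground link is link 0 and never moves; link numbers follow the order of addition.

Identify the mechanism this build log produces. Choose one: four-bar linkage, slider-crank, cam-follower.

links: 4 (incl. ground); joints: 3 revolute, 1 prismatic, 0 higher (cam) pair, forming one closed loop
4 links, 3 revolutes + 1 prismatic in one loop → slider-crank

slider-crank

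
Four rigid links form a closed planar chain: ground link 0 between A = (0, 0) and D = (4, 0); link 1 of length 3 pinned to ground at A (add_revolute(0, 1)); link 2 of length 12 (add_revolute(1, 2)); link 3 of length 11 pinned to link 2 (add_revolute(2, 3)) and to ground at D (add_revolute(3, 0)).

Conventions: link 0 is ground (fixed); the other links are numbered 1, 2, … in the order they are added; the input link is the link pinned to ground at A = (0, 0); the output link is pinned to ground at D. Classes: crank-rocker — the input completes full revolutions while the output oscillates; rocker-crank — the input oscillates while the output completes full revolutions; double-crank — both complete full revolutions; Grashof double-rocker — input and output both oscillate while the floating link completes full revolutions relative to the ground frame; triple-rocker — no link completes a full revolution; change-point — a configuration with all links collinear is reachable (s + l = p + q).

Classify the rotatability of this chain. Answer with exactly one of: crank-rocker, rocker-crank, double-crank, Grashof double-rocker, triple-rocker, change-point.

lengths: ground=4, input=3, coupler=12, output=11
sorted: s=3 (shortest), l=12 (longest), p+q=15
s + l = 15 vs p + q = 15
s + l = p + q → change-point (collinear configuration reachable)

change-point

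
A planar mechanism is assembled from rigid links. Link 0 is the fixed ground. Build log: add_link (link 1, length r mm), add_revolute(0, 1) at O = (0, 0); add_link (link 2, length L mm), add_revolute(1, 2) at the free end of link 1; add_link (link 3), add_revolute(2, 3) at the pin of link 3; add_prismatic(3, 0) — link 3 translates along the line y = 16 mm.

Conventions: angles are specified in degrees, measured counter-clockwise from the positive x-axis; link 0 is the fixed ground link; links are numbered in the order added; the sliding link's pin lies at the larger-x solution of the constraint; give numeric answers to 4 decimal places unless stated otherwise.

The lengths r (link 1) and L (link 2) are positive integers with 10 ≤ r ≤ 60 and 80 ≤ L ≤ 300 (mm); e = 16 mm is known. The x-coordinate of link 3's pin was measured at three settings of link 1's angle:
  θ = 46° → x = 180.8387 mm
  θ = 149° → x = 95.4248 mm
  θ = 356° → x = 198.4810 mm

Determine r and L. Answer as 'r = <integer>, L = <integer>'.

constraint per measurement: (x − r cos θ)² + (r sin θ − e)² = L²
subtracting the θ₁ and θ₂ equations cancels the r² and L² terms:
r = (x₁² − x₂²) / (2[(x₁cos θ₁ + e sin θ₁) − (x₂cos θ₂ + e sin θ₂)]) = 56.0001 → r = 56
L² = (x₁ − r cos θ₁)² + (r sin θ₁ − e)² = 20736.0134 → L = 144.0000 → L = 144
check at θ₃=356°: x = 198.4810 (printed 198.4810) ✓

r = 56, L = 144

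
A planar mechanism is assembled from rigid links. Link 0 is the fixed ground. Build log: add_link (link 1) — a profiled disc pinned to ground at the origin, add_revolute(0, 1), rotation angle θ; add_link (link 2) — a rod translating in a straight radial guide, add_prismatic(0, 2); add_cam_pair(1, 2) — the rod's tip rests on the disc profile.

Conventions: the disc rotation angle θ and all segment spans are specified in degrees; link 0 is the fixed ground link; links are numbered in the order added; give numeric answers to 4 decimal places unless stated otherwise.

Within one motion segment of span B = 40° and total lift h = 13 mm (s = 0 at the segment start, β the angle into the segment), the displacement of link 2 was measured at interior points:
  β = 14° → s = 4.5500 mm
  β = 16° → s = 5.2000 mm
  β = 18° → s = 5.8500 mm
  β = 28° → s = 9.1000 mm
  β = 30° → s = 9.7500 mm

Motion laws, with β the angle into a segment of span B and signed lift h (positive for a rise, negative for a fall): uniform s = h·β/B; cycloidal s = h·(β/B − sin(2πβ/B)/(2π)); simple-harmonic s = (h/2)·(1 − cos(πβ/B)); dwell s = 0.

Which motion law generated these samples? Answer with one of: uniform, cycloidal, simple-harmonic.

candidates at β/B = r: uniform s = h·r (linear in β); cycloidal s = h·(r − sin(2πr)/(2π)); simple-harmonic s = (h/2)(1 − cos(πr))
β=14°: printed 4.5500 | uniform 4.5500, cycloidal 2.8761, simple-harmonic 3.5491
β=16°: printed 5.2000 | uniform 5.2000, cycloidal 3.9839, simple-harmonic 4.4914
β=18°: printed 5.8500 | uniform 5.8500, cycloidal 5.2106, simple-harmonic 5.4832
β=28°: printed 9.1000 | uniform 9.1000, cycloidal 11.0677, simple-harmonic 10.3206
β=30°: printed 9.7500 | uniform 9.7500, cycloidal 11.8190, simple-harmonic 11.0962
only one law matches every sample → uniform

uniform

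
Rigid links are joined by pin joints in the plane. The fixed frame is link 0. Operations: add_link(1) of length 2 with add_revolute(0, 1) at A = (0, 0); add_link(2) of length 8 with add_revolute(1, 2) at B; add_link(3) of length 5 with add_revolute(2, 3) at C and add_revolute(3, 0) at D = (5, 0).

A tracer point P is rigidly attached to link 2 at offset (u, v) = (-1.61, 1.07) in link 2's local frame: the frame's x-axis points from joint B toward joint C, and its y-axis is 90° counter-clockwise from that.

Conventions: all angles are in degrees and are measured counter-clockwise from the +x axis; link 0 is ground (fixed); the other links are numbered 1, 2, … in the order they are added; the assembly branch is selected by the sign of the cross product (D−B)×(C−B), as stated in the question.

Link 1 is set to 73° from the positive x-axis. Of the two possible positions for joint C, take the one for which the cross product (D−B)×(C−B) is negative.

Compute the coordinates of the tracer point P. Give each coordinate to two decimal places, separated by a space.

A=(0,0), D=(5.00,0)
B = A + 2.00·(cos73°, sin73°) = (0.5847, 1.9126)
|BD| = 4.8117
circle(B,8.00) ∩ circle(D,5.00): a=6.4585, h=4.7210
  candidates: C₊=(8.3876,3.6775) cross=22.716; C₋=(4.6345,-4.9866) cross=-22.716
  branch - wants cross < 0 → take C=(4.6345,-4.9866) (cross=-22.716)
ex = (C−B)/|BC| = (0.5062,-0.8624); ey = (0.8624,0.5062)
P = B + -1.61·ex + 1.07·ey = (0.6925,3.8427)

0.69 3.84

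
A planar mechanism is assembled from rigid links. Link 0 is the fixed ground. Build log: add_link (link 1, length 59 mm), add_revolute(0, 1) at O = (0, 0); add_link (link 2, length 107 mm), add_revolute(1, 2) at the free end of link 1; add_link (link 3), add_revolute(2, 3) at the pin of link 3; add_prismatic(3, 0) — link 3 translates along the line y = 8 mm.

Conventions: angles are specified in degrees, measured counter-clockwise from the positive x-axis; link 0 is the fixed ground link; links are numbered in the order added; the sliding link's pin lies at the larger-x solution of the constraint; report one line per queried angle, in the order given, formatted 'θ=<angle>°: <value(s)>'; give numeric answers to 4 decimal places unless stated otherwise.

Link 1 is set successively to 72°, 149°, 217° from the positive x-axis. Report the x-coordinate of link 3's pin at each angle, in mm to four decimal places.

geometry: r = 59 mm, L = 107 mm, e = 8 mm
θ=72°: crank pin P = (r cos θ, r sin θ) = (18.232003, 56.112334)
θ=72°: h = r sin θ − e = 56.112334 − 8 = 48.112334
θ=72°: x = r cos θ + √(L² − h²) = 18.232003 + 95.573026 = 113.805029
θ=149°: crank pin P = (r cos θ, r sin θ) = (-50.572871, 30.387246)
θ=149°: h = r sin θ − e = 30.387246 − 8 = 22.387246
θ=149°: x = r cos θ + √(L² − h²) = -50.572871 + 104.631789 = 54.058918
θ=217°: crank pin P = (r cos θ, r sin θ) = (-47.119495, -35.507086)
θ=217°: h = r sin θ − e = -35.507086 − 8 = -43.507086
θ=217°: x = r cos θ + √(L² − h²) = -47.119495 + 97.755478 = 50.635983

θ=72°: 113.8050
θ=149°: 54.0589
θ=217°: 50.6360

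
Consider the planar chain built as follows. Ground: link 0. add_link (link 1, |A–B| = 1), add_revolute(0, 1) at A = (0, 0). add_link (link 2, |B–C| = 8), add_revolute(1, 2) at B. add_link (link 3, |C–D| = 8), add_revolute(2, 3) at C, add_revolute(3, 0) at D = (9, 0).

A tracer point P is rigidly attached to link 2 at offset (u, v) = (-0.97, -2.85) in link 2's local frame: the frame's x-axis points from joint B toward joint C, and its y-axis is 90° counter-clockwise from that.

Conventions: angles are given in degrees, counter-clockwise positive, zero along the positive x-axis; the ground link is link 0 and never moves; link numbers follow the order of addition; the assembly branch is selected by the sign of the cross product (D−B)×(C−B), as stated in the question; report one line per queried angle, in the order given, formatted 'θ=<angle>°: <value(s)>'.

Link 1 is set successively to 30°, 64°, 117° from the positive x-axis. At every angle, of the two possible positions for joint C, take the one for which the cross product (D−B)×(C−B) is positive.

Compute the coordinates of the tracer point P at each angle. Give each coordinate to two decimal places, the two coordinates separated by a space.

A=(0,0), D=(9.00,0)
θ=30°: B = A + 1.00·(cos30°, sin30°) = (0.8660, 0.5000)
θ=30°: |BD| = 8.1493
θ=30°: circle(B,8.00) ∩ circle(D,8.00): a=4.0747, h=6.8846
θ=30°:   candidates: C₊=(5.3554,7.1216) cross=56.105; C₋=(4.5106,-6.6216) cross=-56.105
θ=30°:   branch + wants cross > 0 → take C=(5.3554,7.1216) (cross=56.105)
θ=30°: ex = (C−B)/|BC| = (0.5612,0.8277); ey = (-0.8277,0.5612)
θ=30°: P = B + -0.97·ex + -2.85·ey = (2.6806,-1.9022)
θ=64°: B = A + 1.00·(cos64°, sin64°) = (0.4384, 0.8988)
θ=64°: |BD| = 8.6087
θ=64°: circle(B,8.00) ∩ circle(D,8.00): a=4.3043, h=6.7433
θ=64°:   candidates: C₊=(5.4232,7.1559) cross=58.051; C₋=(4.0151,-6.2571) cross=-58.051
θ=64°:   branch + wants cross > 0 → take C=(5.4232,7.1559) (cross=58.051)
θ=64°: ex = (C−B)/|BC| = (0.6231,0.7821); ey = (-0.7821,0.6231)
θ=64°: P = B + -0.97·ex + -2.85·ey = (2.0630,-1.6357)
θ=117°: B = A + 1.00·(cos117°, sin117°) = (-0.4540, 0.8910)
θ=117°: |BD| = 9.4959
θ=117°: circle(B,8.00) ∩ circle(D,8.00): a=4.7479, h=6.4387
θ=117°:   candidates: C₊=(4.8772,6.8558) cross=61.141; C₋=(3.6689,-5.9648) cross=-61.141
θ=117°:   branch + wants cross > 0 → take C=(4.8772,6.8558) (cross=61.141)
θ=117°: ex = (C−B)/|BC| = (0.6664,0.7456); ey = (-0.7456,0.6664)
θ=117°: P = B + -0.97·ex + -2.85·ey = (1.0246,-1.7314)

θ=30°: 2.68 -1.90
θ=64°: 2.06 -1.64
θ=117°: 1.02 -1.73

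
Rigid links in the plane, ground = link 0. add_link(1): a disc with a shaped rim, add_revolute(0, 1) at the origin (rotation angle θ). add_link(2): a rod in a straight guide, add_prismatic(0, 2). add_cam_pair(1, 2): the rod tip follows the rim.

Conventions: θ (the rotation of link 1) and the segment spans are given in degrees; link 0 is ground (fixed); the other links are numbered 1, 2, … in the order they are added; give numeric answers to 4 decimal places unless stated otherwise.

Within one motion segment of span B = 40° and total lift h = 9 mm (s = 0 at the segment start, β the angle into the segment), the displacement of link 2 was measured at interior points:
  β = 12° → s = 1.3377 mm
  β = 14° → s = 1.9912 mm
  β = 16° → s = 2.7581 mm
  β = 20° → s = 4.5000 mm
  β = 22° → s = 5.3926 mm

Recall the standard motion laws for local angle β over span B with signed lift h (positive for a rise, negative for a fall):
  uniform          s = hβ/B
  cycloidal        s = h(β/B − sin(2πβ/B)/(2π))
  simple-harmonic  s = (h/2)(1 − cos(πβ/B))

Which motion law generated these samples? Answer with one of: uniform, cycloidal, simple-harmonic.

candidates at β/B = r: uniform s = h·r (linear in β); cycloidal s = h·(r − sin(2πr)/(2π)); simple-harmonic s = (h/2)(1 − cos(πr))
β=12°: printed 1.3377 | uniform 2.7000, cycloidal 1.3377, simple-harmonic 1.8550
β=14°: printed 1.9912 | uniform 3.1500, cycloidal 1.9912, simple-harmonic 2.4570
β=16°: printed 2.7581 | uniform 3.6000, cycloidal 2.7581, simple-harmonic 3.1094
β=20°: printed 4.5000 | uniform 4.5000, cycloidal 4.5000, simple-harmonic 4.5000
β=22°: printed 5.3926 | uniform 4.9500, cycloidal 5.3926, simple-harmonic 5.2040
only one law matches every sample → cycloidal

cycloidal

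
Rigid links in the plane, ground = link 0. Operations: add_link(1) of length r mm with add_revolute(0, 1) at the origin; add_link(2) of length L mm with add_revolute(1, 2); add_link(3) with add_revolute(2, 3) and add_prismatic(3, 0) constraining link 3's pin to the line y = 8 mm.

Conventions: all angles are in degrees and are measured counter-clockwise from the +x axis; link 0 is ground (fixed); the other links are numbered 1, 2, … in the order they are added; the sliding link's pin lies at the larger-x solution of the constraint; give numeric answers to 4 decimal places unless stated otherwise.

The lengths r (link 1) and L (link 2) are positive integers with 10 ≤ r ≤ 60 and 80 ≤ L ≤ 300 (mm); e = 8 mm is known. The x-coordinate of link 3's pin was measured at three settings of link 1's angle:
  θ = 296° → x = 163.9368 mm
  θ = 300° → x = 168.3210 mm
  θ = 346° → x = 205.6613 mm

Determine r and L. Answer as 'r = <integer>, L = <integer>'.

constraint per measurement: (x − r cos θ)² + (r sin θ − e)² = L²
subtracting the θ₁ and θ₂ equations cancels the r² and L² terms:
r = (x₁² − x₂²) / (2[(x₁cos θ₁ + e sin θ₁) − (x₂cos θ₂ + e sin θ₂)]) = 58.0006 → r = 58
L² = (x₁ − r cos θ₁)² + (r sin θ₁ − e)² = 22800.9964 → L = 151.0000 → L = 151
check at θ₃=346°: x = 205.6613 (printed 205.6613) ✓

r = 58, L = 151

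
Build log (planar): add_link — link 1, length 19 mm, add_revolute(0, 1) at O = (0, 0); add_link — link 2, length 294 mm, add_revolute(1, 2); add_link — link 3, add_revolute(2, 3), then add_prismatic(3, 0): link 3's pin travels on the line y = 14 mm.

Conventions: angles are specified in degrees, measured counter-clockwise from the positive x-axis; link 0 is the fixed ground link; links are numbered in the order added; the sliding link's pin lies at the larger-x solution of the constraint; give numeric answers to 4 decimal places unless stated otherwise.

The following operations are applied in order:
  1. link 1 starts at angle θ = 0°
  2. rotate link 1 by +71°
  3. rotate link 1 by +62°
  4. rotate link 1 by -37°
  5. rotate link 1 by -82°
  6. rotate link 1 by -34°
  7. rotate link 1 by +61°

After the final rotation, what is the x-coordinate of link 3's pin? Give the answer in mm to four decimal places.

geometry: r = 19 mm, L = 294 mm, e = 14 mm; θ starts at 0°
rotate link 1 by +71°: θ ← 0° +71° = 71°
rotate link 1 by +62°: θ ← 71° +62° = 133°
rotate link 1 by -37°: θ ← 133° -37° = 96°
rotate link 1 by -82°: θ ← 96° -82° = 14°
rotate link 1 by -34°: θ ← 14° -34° = -20°
rotate link 1 by +61°: θ ← -20° +61° = 41°
crank pin P = (r cos θ, r sin θ) = (14.339482, 12.465122)
h = r sin θ − e = 12.465122 − 14 = -1.534878
x = r cos θ + √(L² − h²) = 14.339482 + 293.995993 = 308.335475

308.3355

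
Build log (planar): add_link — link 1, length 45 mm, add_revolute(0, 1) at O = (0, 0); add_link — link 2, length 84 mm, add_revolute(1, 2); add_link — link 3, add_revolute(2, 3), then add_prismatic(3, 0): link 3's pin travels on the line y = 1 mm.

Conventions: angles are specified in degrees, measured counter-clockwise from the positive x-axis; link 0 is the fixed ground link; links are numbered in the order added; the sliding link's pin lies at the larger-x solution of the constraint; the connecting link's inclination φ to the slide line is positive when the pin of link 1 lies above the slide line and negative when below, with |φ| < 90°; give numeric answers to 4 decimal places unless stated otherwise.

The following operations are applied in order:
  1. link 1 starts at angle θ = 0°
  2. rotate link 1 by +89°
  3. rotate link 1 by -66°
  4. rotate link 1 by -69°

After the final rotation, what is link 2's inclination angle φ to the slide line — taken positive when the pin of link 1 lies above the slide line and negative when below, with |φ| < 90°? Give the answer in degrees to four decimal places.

geometry: r = 45 mm, L = 84 mm, e = 1 mm; θ starts at 0°
rotate link 1 by +89°: θ ← 0° +89° = 89°
rotate link 1 by -66°: θ ← 89° -66° = 23°
rotate link 1 by -69°: θ ← 23° -69° = -46°
h = r sin θ − e = -32.370291 − 1 = -33.370291
sin φ = h / L = -33.370291 / 84 = -0.39726537
φ = arcsin(-0.39726537) = -23.407334°

-23.4073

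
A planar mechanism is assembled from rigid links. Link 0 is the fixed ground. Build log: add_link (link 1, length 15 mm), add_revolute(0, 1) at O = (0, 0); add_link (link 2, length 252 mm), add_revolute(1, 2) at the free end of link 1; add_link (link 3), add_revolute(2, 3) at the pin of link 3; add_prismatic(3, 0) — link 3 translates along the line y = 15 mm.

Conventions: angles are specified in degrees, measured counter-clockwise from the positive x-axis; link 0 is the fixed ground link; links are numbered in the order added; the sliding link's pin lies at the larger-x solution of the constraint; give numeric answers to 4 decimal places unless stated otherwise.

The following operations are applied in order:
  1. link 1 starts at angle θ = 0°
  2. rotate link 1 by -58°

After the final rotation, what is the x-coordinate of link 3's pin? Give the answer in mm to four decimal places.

geometry: r = 15 mm, L = 252 mm, e = 15 mm; θ starts at 0°
rotate link 1 by -58°: θ ← 0° -58° = -58°
crank pin P = (r cos θ, r sin θ) = (7.948789, -12.720721)
h = r sin θ − e = -12.720721 − 15 = -27.720721
x = r cos θ + √(L² − h²) = 7.948789 + 250.470680 = 258.419469

258.4195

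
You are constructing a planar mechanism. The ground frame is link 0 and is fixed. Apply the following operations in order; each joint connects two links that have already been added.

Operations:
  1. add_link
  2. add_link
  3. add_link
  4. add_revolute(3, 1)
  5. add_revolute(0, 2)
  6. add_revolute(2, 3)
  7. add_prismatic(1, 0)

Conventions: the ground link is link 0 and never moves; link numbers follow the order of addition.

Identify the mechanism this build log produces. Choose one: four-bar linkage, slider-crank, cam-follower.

links: 4 (incl. ground); joints: 3 revolute, 1 prismatic, 0 higher (cam) pair, forming one closed loop
4 links, 3 revolutes + 1 prismatic in one loop → slider-crank

slider-crank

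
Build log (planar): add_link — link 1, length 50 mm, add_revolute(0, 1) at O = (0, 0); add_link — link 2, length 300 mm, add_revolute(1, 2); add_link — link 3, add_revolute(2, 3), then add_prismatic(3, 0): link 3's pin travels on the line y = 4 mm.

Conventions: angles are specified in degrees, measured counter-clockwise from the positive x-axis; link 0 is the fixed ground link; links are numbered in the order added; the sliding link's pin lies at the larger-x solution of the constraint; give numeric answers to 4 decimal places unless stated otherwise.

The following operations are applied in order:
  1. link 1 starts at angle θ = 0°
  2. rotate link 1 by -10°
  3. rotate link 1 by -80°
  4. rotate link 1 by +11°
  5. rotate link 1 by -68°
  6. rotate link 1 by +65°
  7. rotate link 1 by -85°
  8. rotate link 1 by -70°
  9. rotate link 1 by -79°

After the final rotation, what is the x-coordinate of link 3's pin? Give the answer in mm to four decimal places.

geometry: r = 50 mm, L = 300 mm, e = 4 mm; θ starts at 0°
rotate link 1 by -10°: θ ← 0° -10° = -10°
rotate link 1 by -80°: θ ← -10° -80° = -90°
rotate link 1 by +11°: θ ← -90° +11° = -79°
rotate link 1 by -68°: θ ← -79° -68° = -147°
rotate link 1 by +65°: θ ← -147° +65° = -82°
rotate link 1 by -85°: θ ← -82° -85° = -167°
rotate link 1 by -70°: θ ← -167° -70° = -237°
rotate link 1 by -79°: θ ← -237° -79° = -316°
crank pin P = (r cos θ, r sin θ) = (35.966990, 34.732919)
h = r sin θ − e = 34.732919 − 4 = 30.732919
x = r cos θ + √(L² − h²) = 35.966990 + 298.421661 = 334.388651

334.3887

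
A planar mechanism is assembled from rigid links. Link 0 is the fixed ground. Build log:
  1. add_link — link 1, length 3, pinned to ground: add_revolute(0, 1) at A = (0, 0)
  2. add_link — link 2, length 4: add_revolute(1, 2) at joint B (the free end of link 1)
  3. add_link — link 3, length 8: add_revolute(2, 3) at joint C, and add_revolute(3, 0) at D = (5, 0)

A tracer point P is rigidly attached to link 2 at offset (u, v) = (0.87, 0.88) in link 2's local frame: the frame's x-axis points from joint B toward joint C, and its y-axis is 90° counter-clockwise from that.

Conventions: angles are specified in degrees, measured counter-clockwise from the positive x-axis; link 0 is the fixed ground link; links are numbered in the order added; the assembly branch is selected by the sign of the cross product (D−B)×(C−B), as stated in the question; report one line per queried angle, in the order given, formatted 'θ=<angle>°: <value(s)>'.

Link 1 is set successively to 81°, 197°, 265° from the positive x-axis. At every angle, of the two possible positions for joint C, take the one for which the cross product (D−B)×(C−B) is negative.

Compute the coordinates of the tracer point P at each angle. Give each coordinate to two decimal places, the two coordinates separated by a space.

A=(0,0), D=(5.00,0)
θ=81°: B = A + 3.00·(cos81°, sin81°) = (0.4693, 2.9631)
θ=81°: |BD| = 5.4136
θ=81°: circle(B,4.00) ∩ circle(D,8.00): a=-1.7265, h=3.6082
θ=81°:   candidates: C₊=(0.9993,6.9278) cross=19.533; C₋=(-2.9505,0.8883) cross=-19.533
θ=81°:   branch - wants cross < 0 → take C=(-2.9505,0.8883) (cross=-19.533)
θ=81°: ex = (C−B)/|BC| = (-0.8550,-0.5187); ey = (0.5187,-0.8550)
θ=81°: P = B + 0.87·ex + 0.88·ey = (0.1819,1.7594)
θ=197°: B = A + 3.00·(cos197°, sin197°) = (-2.8689, -0.8771)
θ=197°: |BD| = 7.9176
θ=197°: circle(B,4.00) ∩ circle(D,8.00): a=0.9276, h=3.8910
θ=197°:   candidates: C₊=(-2.3780,3.0927) cross=30.807; C₋=(-1.5160,-4.6414) cross=-30.807
θ=197°:   branch - wants cross < 0 → take C=(-1.5160,-4.6414) (cross=-30.807)
θ=197°: ex = (C−B)/|BC| = (0.3382,-0.9411); ey = (0.9411,0.3382)
θ=197°: P = B + 0.87·ex + 0.88·ey = (-1.7465,-1.3982)
θ=265°: B = A + 3.00·(cos265°, sin265°) = (-0.2615, -2.9886)
θ=265°: |BD| = 6.0510
θ=265°: circle(B,4.00) ∩ circle(D,8.00): a=-0.9408, h=3.8878
θ=265°:   candidates: C₊=(-2.9997,-0.0727) cross=23.525; C₋=(0.8407,-6.8337) cross=-23.525
θ=265°:   branch - wants cross < 0 → take C=(0.8407,-6.8337) (cross=-23.525)
θ=265°: ex = (C−B)/|BC| = (0.2755,-0.9613); ey = (0.9613,0.2755)
θ=265°: P = B + 0.87·ex + 0.88·ey = (0.8242,-3.5824)

θ=81°: 0.18 1.76
θ=197°: -1.75 -1.40
θ=265°: 0.82 -3.58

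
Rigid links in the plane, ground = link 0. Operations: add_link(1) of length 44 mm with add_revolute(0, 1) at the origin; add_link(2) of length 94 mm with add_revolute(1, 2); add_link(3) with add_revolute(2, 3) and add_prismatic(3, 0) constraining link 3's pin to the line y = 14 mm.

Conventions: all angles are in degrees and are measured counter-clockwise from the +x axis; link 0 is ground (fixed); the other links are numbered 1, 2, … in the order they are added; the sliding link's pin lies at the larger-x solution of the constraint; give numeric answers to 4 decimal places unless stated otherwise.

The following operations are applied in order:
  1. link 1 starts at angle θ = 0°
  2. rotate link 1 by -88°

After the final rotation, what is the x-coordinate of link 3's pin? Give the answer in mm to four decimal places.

geometry: r = 44 mm, L = 94 mm, e = 14 mm; θ starts at 0°
rotate link 1 by -88°: θ ← 0° -88° = -88°
crank pin P = (r cos θ, r sin θ) = (1.535578, -43.973196)
h = r sin θ − e = -43.973196 − 14 = -57.973196
x = r cos θ + √(L² − h²) = 1.535578 + 73.993976 = 75.529554

75.5296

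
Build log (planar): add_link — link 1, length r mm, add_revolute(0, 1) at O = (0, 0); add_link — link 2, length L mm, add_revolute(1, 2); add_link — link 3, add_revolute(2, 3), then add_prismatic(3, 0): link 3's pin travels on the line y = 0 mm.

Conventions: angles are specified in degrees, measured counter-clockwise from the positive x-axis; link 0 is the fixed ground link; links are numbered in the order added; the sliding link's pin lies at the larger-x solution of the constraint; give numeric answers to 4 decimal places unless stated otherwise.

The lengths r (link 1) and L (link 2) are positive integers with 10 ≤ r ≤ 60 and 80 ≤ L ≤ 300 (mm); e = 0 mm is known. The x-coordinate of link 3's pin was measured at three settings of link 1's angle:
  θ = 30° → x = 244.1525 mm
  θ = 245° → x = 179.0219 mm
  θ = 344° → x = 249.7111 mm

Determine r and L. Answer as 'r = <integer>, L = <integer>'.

constraint per measurement: (x − r cos θ)² + (r sin θ − e)² = L²
subtracting the θ₁ and θ₂ equations cancels the r² and L² terms:
r = (x₁² − x₂²) / (2[(x₁cos θ₁ + e sin θ₁) − (x₂cos θ₂ + e sin θ₂)]) = 48.0000 → r = 48
L² = (x₁ − r cos θ₁)² + (r sin θ₁ − e)² = 41615.9856 → L = 204.0000 → L = 204
check at θ₃=344°: x = 249.7111 (printed 249.7111) ✓

r = 48, L = 204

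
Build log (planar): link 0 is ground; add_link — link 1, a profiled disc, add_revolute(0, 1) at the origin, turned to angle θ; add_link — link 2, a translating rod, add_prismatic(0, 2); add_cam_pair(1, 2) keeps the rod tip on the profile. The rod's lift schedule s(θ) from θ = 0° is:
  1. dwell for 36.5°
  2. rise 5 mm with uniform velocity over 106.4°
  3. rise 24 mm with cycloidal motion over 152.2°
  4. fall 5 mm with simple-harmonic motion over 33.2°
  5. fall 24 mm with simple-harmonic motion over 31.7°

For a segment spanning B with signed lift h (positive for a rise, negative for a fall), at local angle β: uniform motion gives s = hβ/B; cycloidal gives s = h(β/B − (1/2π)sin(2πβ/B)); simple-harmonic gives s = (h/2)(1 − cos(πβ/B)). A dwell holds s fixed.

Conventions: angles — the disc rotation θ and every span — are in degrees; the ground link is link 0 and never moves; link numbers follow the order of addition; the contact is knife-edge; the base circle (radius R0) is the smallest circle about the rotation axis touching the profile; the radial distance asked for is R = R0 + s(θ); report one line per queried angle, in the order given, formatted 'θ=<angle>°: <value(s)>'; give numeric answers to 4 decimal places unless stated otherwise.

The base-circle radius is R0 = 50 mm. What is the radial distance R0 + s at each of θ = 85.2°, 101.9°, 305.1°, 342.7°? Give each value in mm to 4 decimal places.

seg 1 [0°–36.5°] dwell: s stays 0.0000
seg 2 [36.5°–142.9°] uniform, h=5: θ=85.2° here. β=48.7, B=106.4. 5·48.7/106.4 = 2.2885 → s = 2.2885
seg 2 [36.5°–142.9°] uniform, h=5: θ=101.9° here. β=65.4, B=106.4. 5·65.4/106.4 = 3.0733 → s = 3.0733
seg 2 [36.5°–142.9°] uniform, h=5: full span → s += 5 → s = 5.0000
seg 3 [142.9°–295.1°] cycloidal, h=24: full span → s += 24 → s = 29.0000
seg 4 [295.1°–328.3°] simple-harmonic, h=-5: θ=305.1° here. β=10, B=33.2. -5/2·(1 − cos(π·0.3012)) = -1.0382 → s = 27.9618
seg 4 [295.1°–328.3°] simple-harmonic, h=-5: full span → s += -5 → s = 24.0000
seg 5 [328.3°–360°] simple-harmonic, h=-24: θ=342.7° here. β=14.4, B=31.7. -24/2·(1 − cos(π·0.4543)) = -10.2815 → s = 13.7185
θ=85.2°: R = R0 + s = 50 + 2.2885 = 52.2885
θ=101.9°: R = R0 + s = 50 + 3.0733 = 53.0733
θ=305.1°: R = R0 + s = 50 + 27.9618 = 77.9618
θ=342.7°: R = R0 + s = 50 + 13.7185 = 63.7185

θ=85.2°: 52.2885
θ=101.9°: 53.0733
θ=305.1°: 77.9618
θ=342.7°: 63.7185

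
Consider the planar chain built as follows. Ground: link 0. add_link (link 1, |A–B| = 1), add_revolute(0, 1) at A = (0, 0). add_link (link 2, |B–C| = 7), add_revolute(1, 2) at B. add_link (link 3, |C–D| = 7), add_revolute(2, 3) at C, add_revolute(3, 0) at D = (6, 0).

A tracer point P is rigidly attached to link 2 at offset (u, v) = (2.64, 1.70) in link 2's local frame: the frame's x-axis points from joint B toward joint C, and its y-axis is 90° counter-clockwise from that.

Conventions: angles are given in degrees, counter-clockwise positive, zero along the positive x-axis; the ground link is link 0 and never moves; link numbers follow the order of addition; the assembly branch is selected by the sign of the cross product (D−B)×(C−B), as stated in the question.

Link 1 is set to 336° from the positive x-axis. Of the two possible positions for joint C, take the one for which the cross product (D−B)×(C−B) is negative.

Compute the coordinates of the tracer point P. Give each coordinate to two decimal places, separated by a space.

A=(0,0), D=(6.00,0)
B = A + 1.00·(cos336°, sin336°) = (0.9135, -0.4067)
|BD| = 5.1027
circle(B,7.00) ∩ circle(D,7.00): a=2.5513, h=6.5185
  candidates: C₊=(2.9372,6.2944) cross=33.262; C₋=(3.9764,-6.7011) cross=-33.262
  branch - wants cross < 0 → take C=(3.9764,-6.7011) (cross=-33.262)
ex = (C−B)/|BC| = (0.4375,-0.8992); ey = (0.8992,0.4375)
P = B + 2.64·ex + 1.70·ey = (3.5973,-2.0368)

3.60 -2.04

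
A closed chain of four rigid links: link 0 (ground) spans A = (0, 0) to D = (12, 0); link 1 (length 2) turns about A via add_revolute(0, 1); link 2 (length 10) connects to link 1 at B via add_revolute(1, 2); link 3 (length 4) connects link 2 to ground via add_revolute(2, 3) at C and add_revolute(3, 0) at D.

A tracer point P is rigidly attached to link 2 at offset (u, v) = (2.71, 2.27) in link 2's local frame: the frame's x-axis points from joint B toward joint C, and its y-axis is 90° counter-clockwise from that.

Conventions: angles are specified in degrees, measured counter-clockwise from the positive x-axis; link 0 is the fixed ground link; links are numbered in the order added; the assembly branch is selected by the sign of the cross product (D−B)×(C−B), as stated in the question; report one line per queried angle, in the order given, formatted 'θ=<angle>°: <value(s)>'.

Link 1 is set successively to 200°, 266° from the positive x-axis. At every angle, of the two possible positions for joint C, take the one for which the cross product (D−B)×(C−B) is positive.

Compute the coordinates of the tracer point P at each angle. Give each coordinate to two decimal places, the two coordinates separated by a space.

A=(0,0), D=(12.00,0)
θ=200°: B = A + 2.00·(cos200°, sin200°) = (-1.8794, -0.6840)
θ=200°: |BD| = 13.8962
θ=200°: circle(B,10.00) ∩ circle(D,4.00): a=9.9705, h=0.7673
θ=200°:   candidates: C₊=(8.0413,0.5731) cross=10.663; C₋=(8.1168,-0.9596) cross=-10.663
θ=200°:   branch + wants cross > 0 → take C=(8.0413,0.5731) (cross=10.663)
θ=200°: ex = (C−B)/|BC| = (0.9921,0.1257); ey = (-0.1257,0.9921)
θ=200°: P = B + 2.71·ex + 2.27·ey = (0.5237,1.9086)
θ=266°: B = A + 2.00·(cos266°, sin266°) = (-0.1395, -1.9951)
θ=266°: |BD| = 12.3024
θ=266°: circle(B,10.00) ∩ circle(D,4.00): a=9.5652, h=2.9168
θ=266°:   candidates: C₊=(8.8260,2.4343) cross=35.883; C₋=(9.7721,-3.3221) cross=-35.883
θ=266°:   branch + wants cross > 0 → take C=(8.8260,2.4343) (cross=35.883)
θ=266°: ex = (C−B)/|BC| = (0.8966,0.4429); ey = (-0.4429,0.8966)
θ=266°: P = B + 2.71·ex + 2.27·ey = (1.2847,1.2404)

θ=200°: 0.52 1.91
θ=266°: 1.28 1.24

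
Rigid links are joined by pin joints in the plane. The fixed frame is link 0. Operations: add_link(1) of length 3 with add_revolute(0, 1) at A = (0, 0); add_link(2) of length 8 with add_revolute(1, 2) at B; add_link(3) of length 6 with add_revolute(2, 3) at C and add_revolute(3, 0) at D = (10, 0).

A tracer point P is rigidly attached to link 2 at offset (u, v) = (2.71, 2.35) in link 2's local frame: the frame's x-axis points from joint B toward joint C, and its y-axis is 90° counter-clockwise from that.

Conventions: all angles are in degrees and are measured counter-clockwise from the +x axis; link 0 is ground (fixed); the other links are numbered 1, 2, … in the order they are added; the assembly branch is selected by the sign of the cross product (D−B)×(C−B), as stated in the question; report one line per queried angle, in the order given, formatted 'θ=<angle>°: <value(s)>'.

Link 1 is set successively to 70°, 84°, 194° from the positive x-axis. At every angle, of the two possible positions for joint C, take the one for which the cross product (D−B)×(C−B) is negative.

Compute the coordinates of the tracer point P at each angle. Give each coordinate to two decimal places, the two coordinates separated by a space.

A=(0,0), D=(10.00,0)
θ=70°: B = A + 3.00·(cos70°, sin70°) = (1.0261, 2.8191)
θ=70°: |BD| = 9.4063
θ=70°: circle(B,8.00) ∩ circle(D,6.00): a=6.1915, h=5.0661
θ=70°:   candidates: C₊=(8.4513,5.7967) cross=47.653; C₋=(5.4147,-3.8697) cross=-47.653
θ=70°:   branch - wants cross < 0 → take C=(5.4147,-3.8697) (cross=-47.653)
θ=70°: ex = (C−B)/|BC| = (0.5486,-0.8361); ey = (0.8361,0.5486)
θ=70°: P = B + 2.71·ex + 2.35·ey = (4.4775,1.8424)
θ=84°: B = A + 3.00·(cos84°, sin84°) = (0.3136, 2.9836)
θ=84°: |BD| = 10.1355
θ=84°: circle(B,8.00) ∩ circle(D,6.00): a=6.4490, h=4.7339
θ=84°:   candidates: C₊=(7.8704,5.6093) cross=47.981; C₋=(5.0834,-3.4390) cross=-47.981
θ=84°:   branch - wants cross < 0 → take C=(5.0834,-3.4390) (cross=-47.981)
θ=84°: ex = (C−B)/|BC| = (0.5962,-0.8028); ey = (0.8028,0.5962)
θ=84°: P = B + 2.71·ex + 2.35·ey = (3.8160,2.2090)
θ=194°: B = A + 3.00·(cos194°, sin194°) = (-2.9109, -0.7258)
θ=194°: |BD| = 12.9313
θ=194°: circle(B,8.00) ∩ circle(D,6.00): a=7.5483, h=2.6502
θ=194°:   candidates: C₊=(4.4768,2.3439) cross=34.270; C₋=(4.7742,-2.9481) cross=-34.270
θ=194°:   branch - wants cross < 0 → take C=(4.7742,-2.9481) (cross=-34.270)
θ=194°: ex = (C−B)/|BC| = (0.9606,-0.2778); ey = (0.2778,0.9606)
θ=194°: P = B + 2.71·ex + 2.35·ey = (0.3453,0.7789)

θ=70°: 4.48 1.84
θ=84°: 3.82 2.21
θ=194°: 0.35 0.78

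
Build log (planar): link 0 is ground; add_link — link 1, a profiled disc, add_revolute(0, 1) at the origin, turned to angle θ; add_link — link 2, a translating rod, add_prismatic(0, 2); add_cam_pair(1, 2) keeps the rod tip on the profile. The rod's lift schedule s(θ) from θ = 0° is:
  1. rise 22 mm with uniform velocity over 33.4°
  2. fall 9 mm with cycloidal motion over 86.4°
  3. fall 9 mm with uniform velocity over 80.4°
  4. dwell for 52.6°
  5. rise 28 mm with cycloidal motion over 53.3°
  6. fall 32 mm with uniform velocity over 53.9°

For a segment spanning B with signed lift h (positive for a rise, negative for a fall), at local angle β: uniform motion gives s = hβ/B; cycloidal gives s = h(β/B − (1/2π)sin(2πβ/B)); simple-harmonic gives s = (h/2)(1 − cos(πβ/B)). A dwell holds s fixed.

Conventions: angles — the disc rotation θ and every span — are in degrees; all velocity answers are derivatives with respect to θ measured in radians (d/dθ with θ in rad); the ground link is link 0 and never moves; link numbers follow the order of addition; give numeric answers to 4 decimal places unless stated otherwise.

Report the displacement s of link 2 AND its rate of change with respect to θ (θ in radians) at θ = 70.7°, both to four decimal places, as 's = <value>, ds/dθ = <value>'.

seg 1 [0°–33.4°] uniform, h=22: full span → s += 22 → s = 22.0000
seg 2 [33.4°–119.8°] cycloidal, h=-9: θ=70.7° here. β=37.3, B=86.4. -9·(0.4317 − sin(2π·0.4317)/(2π)) = -3.2895 → s = 18.7105
velocity in seg [33.4°–119.8°] (cycloidal), θ in radians: β = 37.3° = 0.6510 rad, B = 86.4° = 1.5080 rad; ds/dθ = (h/B)(1 − cos(2πβ/B)) = ((-9)/1.5080)(1 − cos(2π·0.4317)) = -11.395636 mm/rad

s = 18.7105, ds/dθ = -11.3956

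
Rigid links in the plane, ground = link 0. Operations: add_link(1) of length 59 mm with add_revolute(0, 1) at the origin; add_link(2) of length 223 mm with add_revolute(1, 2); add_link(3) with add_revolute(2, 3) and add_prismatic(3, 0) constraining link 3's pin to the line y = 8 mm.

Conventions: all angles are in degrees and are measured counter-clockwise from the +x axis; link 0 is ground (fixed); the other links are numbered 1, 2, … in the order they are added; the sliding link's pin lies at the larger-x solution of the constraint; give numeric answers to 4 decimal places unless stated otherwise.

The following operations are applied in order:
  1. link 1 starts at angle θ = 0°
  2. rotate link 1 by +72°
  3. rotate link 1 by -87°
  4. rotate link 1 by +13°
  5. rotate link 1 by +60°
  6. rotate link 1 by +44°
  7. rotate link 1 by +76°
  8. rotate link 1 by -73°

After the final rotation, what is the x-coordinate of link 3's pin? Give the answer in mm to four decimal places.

geometry: r = 59 mm, L = 223 mm, e = 8 mm; θ starts at 0°
rotate link 1 by +72°: θ ← 0° +72° = 72°
rotate link 1 by -87°: θ ← 72° -87° = -15°
rotate link 1 by +13°: θ ← -15° +13° = -2°
rotate link 1 by +60°: θ ← -2° +60° = 58°
rotate link 1 by +44°: θ ← 58° +44° = 102°
rotate link 1 by +76°: θ ← 102° +76° = 178°
rotate link 1 by -73°: θ ← 178° -73° = 105°
crank pin P = (r cos θ, r sin θ) = (-15.270324, 56.989624)
h = r sin θ − e = 56.989624 − 8 = 48.989624
x = r cos θ + √(L² − h²) = -15.270324 + 217.552331 = 202.282007

202.2820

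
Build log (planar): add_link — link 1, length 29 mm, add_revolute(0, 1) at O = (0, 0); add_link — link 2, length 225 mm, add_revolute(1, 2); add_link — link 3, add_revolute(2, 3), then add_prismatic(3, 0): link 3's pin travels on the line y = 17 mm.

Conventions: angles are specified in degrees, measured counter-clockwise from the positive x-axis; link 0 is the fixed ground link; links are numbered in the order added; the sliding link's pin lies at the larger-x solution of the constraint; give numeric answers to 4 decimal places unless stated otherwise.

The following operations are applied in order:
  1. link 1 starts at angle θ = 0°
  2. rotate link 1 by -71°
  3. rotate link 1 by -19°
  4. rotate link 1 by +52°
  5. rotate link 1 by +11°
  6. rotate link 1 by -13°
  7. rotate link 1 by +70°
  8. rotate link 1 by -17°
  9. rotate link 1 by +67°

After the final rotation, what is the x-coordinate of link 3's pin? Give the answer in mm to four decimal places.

geometry: r = 29 mm, L = 225 mm, e = 17 mm; θ starts at 0°
rotate link 1 by -71°: θ ← 0° -71° = -71°
rotate link 1 by -19°: θ ← -71° -19° = -90°
rotate link 1 by +52°: θ ← -90° +52° = -38°
rotate link 1 by +11°: θ ← -38° +11° = -27°
rotate link 1 by -13°: θ ← -27° -13° = -40°
rotate link 1 by +70°: θ ← -40° +70° = 30°
rotate link 1 by -17°: θ ← 30° -17° = 13°
rotate link 1 by +67°: θ ← 13° +67° = 80°
crank pin P = (r cos θ, r sin θ) = (5.035797, 28.559425)
h = r sin θ − e = 28.559425 − 17 = 11.559425
x = r cos θ + √(L² − h²) = 5.035797 + 224.702870 = 229.738667

229.7387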